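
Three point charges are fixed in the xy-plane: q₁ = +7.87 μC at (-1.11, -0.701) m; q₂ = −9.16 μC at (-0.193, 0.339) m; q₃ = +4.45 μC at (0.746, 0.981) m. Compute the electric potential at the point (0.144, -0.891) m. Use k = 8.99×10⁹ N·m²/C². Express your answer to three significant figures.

1.16×10⁴ V

Electric potential is a scalar, so the contributions from each charge add algebraically: V = Σ kqᵢ/rᵢ.
Distances from the field point to each charge: r₁ = 1.27 m, r₂ = 1.28 m, r₃ = 1.97 m.
V = k[(7.87×10⁻⁶)/(1.27) + (-9.16×10⁻⁶)/(1.28) + (4.45×10⁻⁶)/(1.97)] = 1.16×10⁴ V.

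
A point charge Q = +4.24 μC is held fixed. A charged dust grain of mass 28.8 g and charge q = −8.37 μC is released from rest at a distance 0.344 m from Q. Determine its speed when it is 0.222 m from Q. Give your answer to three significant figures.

Only the electrostatic force acts, so mechanical energy is conserved: ½mv² = U₁ − U₂ = kQq(1/r₁ − 1/r₂).
U₁ − U₂ = (8.99×10⁹ N·m²/C²)(4.24×10⁻⁶ C)(-8.37×10⁻⁶ C)(1/0.344 − 1/0.222) = 0.510 J.
v = √(2·0.510/0.0288) = 5.95 m/s.

5.95 m/s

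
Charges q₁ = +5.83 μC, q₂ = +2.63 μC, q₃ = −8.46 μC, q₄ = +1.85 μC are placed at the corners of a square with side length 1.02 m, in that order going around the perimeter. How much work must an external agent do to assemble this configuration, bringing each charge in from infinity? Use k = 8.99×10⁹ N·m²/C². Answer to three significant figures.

The work to assemble the configuration equals its total potential energy, U = Σ kqᵢqⱼ/rᵢⱼ over all pairs.
The four side pairs have separation 1.02 m and the two diagonal pairs 1.44 m.
Summing all 6 pair terms gives U = -0.381 J.

-0.381 J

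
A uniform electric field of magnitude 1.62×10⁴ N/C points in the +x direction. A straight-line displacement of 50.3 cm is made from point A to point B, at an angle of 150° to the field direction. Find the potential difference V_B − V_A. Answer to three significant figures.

7060 V

Only the component of displacement along E changes the potential: ΔV = −E·d·cosθ.
ΔV = −(1.62×10⁴ V/m)(0.503 m)cos150° = 7060 V.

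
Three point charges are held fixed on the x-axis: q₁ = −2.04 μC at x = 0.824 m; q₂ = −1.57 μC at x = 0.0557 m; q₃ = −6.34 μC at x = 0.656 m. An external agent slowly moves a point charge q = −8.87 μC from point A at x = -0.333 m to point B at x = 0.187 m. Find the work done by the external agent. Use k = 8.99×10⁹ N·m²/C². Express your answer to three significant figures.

For quasistatic motion the external work equals the change in potential energy: W_ext = qΔV = q(V_B − V_A).
At A: distances to the source charges are 1.16 m, 0.389 m, 0.989 m; V_A = Σ kqᵢ/rᵢ = -1.10×10⁵ V.
At B: distances to the source charges are 0.637 m, 0.131 m, 0.469 m; V_B = Σ kqᵢ/rᵢ = -2.58×10⁵ V.
ΔV = V_B − V_A = -1.48×10⁵ V.
W_ext = qΔV = (-8.87×10⁻⁶ C)(-1.48×10⁵ V) = 1.31 J.

1.31 J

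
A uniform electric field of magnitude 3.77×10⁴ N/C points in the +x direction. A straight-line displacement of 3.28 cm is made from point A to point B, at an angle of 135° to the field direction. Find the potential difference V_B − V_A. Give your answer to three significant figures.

Only the component of displacement along E changes the potential: ΔV = −E·d·cosθ.
ΔV = −(3.77×10⁴ V/m)(0.0328 m)cos135° = 874 V.

874 V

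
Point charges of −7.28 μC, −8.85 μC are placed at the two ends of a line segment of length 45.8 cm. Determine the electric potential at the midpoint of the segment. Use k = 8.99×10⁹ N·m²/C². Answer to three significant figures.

The total potential is the scalar sum of each charge's contribution, V = Σ kqᵢ/rᵢ.
Each charge is 0.229 m from the midpoint.
V = k[(-7.28×10⁻⁶)/(0.229) + (-8.85×10⁻⁶)/(0.229)] = -6.33×10⁵ V.

-6.33×10⁵ V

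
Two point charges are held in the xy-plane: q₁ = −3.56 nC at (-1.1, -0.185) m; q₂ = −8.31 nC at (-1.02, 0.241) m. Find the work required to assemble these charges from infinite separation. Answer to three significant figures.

6.14×10⁻⁷ J

The assembly work is the sum of pairwise potential energies, U = Σ_{i<j} kqᵢqⱼ/rᵢⱼ.
Pair separations: r₁₂ = 0.433 m.
U = (6.14×10⁻⁷) = 6.14×10⁻⁷ J.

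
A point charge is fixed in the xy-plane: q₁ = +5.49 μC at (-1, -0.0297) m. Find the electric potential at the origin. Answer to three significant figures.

4.93×10⁴ V

The total potential is the scalar sum of each charge's contribution, V = Σ kqᵢ/rᵢ.
Distances from the field point to each charge: r₁ = 1.00 m.
V = k[(5.49×10⁻⁶)/(1.00)] = 4.93×10⁴ V.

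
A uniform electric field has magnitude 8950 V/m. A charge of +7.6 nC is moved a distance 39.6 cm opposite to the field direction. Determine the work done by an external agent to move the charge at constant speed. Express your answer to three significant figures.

2.69×10⁻⁵ J

The potential change for a displacement 39.6 cm opposite to the field direction is ΔV = +Ed = 3540 V.
W_ext = qΔV = 2.69×10⁻⁵ J.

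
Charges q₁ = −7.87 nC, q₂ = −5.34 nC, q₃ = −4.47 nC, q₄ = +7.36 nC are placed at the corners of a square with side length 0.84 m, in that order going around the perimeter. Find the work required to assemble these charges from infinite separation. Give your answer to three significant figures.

-2.98×10⁻⁷ J

The assembly work is the sum of pairwise potential energies, U = Σ_{i<j} kqᵢqⱼ/rᵢⱼ.
The four side pairs have separation 0.840 m and the two diagonal pairs 1.19 m.
Summing all 6 pair terms gives U = -2.98×10⁻⁷ J.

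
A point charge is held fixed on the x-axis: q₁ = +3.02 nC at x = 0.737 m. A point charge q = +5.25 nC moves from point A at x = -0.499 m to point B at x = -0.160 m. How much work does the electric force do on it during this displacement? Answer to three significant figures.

The work done by the electric force is W_field = −ΔU = −q(V_B − V_A) = q(V_A − V_B).
At A: distance to the source charge is 1.24 m; V_A = kq₁/r = 22.0 V.
At B: distance to the source charge is 0.897 m; V_B = kq₁/r = 30.3 V.
ΔV = V_B − V_A = 8.30 V.
W_field = −qΔV = −(5.25×10⁻⁹ C)(8.30 V) = -4.36×10⁻⁸ J.

-4.36×10⁻⁸ J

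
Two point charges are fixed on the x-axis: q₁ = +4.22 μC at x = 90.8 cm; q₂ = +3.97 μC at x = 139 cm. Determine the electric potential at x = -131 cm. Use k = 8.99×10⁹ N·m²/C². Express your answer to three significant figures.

The total potential is the scalar sum of each charge's contribution, V = Σ kqᵢ/rᵢ.
Distances from the field point to each charge: r₁ = 2.22 m, r₂ = 2.70 m.
V = k[(4.22×10⁻⁶)/(2.22) + (3.97×10⁻⁶)/(2.70)] = 3.03×10⁴ V.

3.03×10⁴ V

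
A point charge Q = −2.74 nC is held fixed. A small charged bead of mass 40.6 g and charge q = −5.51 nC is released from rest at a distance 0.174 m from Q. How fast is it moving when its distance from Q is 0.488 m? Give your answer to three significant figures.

Only the electrostatic force acts, so mechanical energy is conserved: ½mv² = U₁ − U₂ = kQq(1/r₁ − 1/r₂).
U₁ − U₂ = (8.99×10⁹ N·m²/C²)(-2.74×10⁻⁹ C)(-5.51×10⁻⁹ C)(1/0.174 − 1/0.488) = 5.02×10⁻⁷ J.
v = √(2·5.02×10⁻⁷/0.0406) = 4.97×10⁻³ m/s.

4.97×10⁻³ m/s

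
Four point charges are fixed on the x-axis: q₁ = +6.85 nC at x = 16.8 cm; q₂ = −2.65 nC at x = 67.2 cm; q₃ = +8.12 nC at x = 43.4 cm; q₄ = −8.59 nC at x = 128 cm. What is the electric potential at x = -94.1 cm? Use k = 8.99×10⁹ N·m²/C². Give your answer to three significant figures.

59.1 V

Electric potential is a scalar, so the contributions from each charge add algebraically: V = Σ kqᵢ/rᵢ.
Distances from the field point to each charge: r₁ = 1.11 m, r₂ = 1.61 m, r₃ = 1.38 m, r₄ = 2.22 m.
V = k[(6.85×10⁻⁹)/(1.11) + (-2.65×10⁻⁹)/(1.61) + (8.12×10⁻⁹)/(1.38) + (-8.59×10⁻⁹)/(2.22)] = 59.1 V.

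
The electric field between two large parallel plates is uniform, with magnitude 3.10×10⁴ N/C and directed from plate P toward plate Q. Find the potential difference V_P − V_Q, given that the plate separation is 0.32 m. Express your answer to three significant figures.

9920 V

In a uniform field, potential decreases in the direction of E: ΔV = −E·d for a displacement d parallel to E.
Going from Q to P is a displacement of 0.32 m opposite to the field, so V_P − V_Q = +Ed = 9920 V.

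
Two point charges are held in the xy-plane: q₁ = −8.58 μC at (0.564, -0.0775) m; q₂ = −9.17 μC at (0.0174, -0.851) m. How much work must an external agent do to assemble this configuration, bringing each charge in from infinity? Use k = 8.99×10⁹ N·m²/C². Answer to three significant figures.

The assembly work is the sum of pairwise potential energies, U = Σ_{i<j} kqᵢqⱼ/rᵢⱼ.
Pair separations: r₁₂ = 0.947 m.
U = (0.747) = 0.747 J.

0.747 J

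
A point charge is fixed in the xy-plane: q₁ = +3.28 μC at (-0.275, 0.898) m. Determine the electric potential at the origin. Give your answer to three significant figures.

The total potential is the scalar sum of each charge's contribution, V = Σ kqᵢ/rᵢ.
Distances from the field point to each charge: r₁ = 0.939 m.
V = k[(3.28×10⁻⁶)/(0.939)] = 3.14×10⁴ V.

3.14×10⁴ V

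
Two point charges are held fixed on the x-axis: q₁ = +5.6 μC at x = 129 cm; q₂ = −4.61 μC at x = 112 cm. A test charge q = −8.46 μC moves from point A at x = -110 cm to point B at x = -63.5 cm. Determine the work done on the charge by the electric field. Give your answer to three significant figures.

The work done by the electric force is W_field = −ΔU = −q(V_B − V_A) = q(V_A − V_B).
At A: distances to the source charges are 2.39 m, 2.22 m; V_A = Σ kqᵢ/rᵢ = 2400 V.
At B: distances to the source charges are 1.93 m, 1.76 m; V_B = Σ kqᵢ/rᵢ = 2540 V.
ΔV = V_B − V_A = 142 V.
W_field = −qΔV = −(-8.46×10⁻⁶ C)(142 V) = 1.20×10⁻³ J.

1.20×10⁻³ J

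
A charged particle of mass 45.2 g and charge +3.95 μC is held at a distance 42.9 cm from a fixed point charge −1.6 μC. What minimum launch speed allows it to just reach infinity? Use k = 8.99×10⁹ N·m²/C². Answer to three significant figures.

2.42 m/s

To just escape, total mechanical energy must reach zero at infinity: ½mv²_min + U = 0, so ½mv²_min = −U = |kQq|/r.
|U| = |kQq|/r = (8.99×10⁹ N·m²/C²)(1.60×10⁻⁶)(3.95×10⁻⁶)/(0.429) = 0.132 J.
v_min = √(2|U|/m) = √(2·0.132/0.0452) = 2.42 m/s.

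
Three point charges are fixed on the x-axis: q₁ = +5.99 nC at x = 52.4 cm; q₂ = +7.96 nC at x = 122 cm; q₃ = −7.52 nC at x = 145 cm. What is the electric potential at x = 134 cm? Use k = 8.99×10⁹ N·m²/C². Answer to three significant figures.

The total potential is the scalar sum of each charge's contribution, V = Σ kqᵢ/rᵢ.
Distances from the field point to each charge: r₁ = 0.816 m, r₂ = 0.120 m, r₃ = 0.110 m.
V = k[(5.99×10⁻⁹)/(0.816) + (7.96×10⁻⁹)/(0.120) + (-7.52×10⁻⁹)/(0.110)] = 47.7 V.

47.7 V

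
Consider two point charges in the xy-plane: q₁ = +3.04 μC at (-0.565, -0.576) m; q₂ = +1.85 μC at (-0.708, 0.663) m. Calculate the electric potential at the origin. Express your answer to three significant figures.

Electric potential is a scalar, so the contributions from each charge add algebraically: V = Σ kqᵢ/rᵢ.
Distances from the field point to each charge: r₁ = 0.807 m, r₂ = 0.970 m.
V = k[(3.04×10⁻⁶)/(0.807) + (1.85×10⁻⁶)/(0.970)] = 5.10×10⁴ V.

5.10×10⁴ V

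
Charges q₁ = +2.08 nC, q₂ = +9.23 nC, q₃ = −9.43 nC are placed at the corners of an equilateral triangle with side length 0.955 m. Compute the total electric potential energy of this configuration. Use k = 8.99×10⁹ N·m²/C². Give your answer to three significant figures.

The assembly work is the sum of pairwise potential energies, U = Σ_{i<j} kqᵢqⱼ/rᵢⱼ.
All three pair separations equal the side length, 0.955 m.
U = (1.81×10⁻⁷) + (-1.85×10⁻⁷) + (-8.19×10⁻⁷) = -8.23×10⁻⁷ J.

-8.23×10⁻⁷ J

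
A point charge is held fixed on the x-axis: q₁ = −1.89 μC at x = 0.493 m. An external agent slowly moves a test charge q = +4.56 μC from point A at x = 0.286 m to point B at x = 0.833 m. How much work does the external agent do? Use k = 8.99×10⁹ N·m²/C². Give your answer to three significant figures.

0.146 J

For quasistatic motion the external work equals the change in potential energy: W_ext = qΔV = q(V_B − V_A).
At A: distance to the source charge is 0.207 m; V_A = kq₁/r = -8.21×10⁴ V.
At B: distance to the source charge is 0.340 m; V_B = kq₁/r = -5.00×10⁴ V.
ΔV = V_B − V_A = 3.21×10⁴ V.
W_ext = qΔV = (4.56×10⁻⁶ C)(3.21×10⁴ V) = 0.146 J.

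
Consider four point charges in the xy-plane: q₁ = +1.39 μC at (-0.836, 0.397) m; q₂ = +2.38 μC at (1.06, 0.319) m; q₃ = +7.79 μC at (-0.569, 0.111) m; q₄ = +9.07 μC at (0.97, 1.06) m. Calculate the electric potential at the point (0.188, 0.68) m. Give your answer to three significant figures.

2.02×10⁵ V

Electric potential is a scalar, so the contributions from each charge add algebraically: V = Σ kqᵢ/rᵢ.
Distances from the field point to each charge: r₁ = 1.06 m, r₂ = 0.944 m, r₃ = 0.947 m, r₄ = 0.869 m.
V = k[(1.39×10⁻⁶)/(1.06) + (2.38×10⁻⁶)/(0.944) + (7.79×10⁻⁶)/(0.947) + (9.07×10⁻⁶)/(0.869)] = 2.02×10⁵ V.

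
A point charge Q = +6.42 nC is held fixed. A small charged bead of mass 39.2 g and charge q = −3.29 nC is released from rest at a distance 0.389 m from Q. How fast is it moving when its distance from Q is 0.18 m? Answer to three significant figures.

5.38×10⁻³ m/s

Only the electrostatic force acts, so mechanical energy is conserved: ½mv² = U₁ − U₂ = kQq(1/r₁ − 1/r₂).
U₁ − U₂ = (8.99×10⁹ N·m²/C²)(6.42×10⁻⁹ C)(-3.29×10⁻⁹ C)(1/0.389 − 1/0.180) = 5.67×10⁻⁷ J.
v = √(2·5.67×10⁻⁷/0.0392) = 5.38×10⁻³ m/s.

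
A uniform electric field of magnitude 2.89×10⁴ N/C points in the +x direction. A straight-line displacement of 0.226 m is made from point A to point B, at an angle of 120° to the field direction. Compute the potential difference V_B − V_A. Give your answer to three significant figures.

Only the component of displacement along E changes the potential: ΔV = −E·d·cosθ.
ΔV = −(2.89×10⁴ V/m)(0.226 m)cos120° = 3270 V.

3270 V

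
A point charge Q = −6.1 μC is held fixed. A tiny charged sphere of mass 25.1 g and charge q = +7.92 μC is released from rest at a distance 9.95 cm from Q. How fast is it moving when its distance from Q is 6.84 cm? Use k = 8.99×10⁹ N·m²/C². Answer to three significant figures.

Only the electrostatic force acts, so mechanical energy is conserved: ½mv² = U₁ − U₂ = kQq(1/r₁ − 1/r₂).
U₁ − U₂ = (8.99×10⁹ N·m²/C²)(-6.10×10⁻⁶ C)(7.92×10⁻⁶ C)(1/0.0995 − 1/0.0684) = 1.98 J.
v = √(2·1.98/0.0251) = 12.6 m/s.

12.6 m/s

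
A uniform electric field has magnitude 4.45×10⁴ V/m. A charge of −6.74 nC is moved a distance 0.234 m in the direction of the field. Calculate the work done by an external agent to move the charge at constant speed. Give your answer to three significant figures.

The potential change for a displacement 0.234 m in the direction of the field is ΔV = −Ed = -1.04×10⁴ V.
W_ext = qΔV = 7.02×10⁻⁵ J.

7.02×10⁻⁵ J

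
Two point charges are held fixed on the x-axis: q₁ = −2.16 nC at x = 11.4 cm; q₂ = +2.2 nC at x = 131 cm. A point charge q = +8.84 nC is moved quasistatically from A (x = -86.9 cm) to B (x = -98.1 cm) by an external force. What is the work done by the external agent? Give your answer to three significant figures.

1.39×10⁻⁸ J

For quasistatic motion the external work equals the change in potential energy: W_ext = qΔV = q(V_B − V_A).
At A: distances to the source charges are 0.983 m, 2.18 m; V_A = Σ kqᵢ/rᵢ = -10.7 V.
At B: distances to the source charges are 1.09 m, 2.29 m; V_B = Σ kqᵢ/rᵢ = -9.10 V.
ΔV = V_B − V_A = 1.58 V.
W_ext = qΔV = (8.84×10⁻⁹ C)(1.58 V) = 1.39×10⁻⁸ J.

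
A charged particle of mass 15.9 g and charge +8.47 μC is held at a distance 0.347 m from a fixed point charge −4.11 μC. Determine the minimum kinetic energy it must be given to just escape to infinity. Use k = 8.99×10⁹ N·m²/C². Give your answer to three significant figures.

To just escape, total mechanical energy must reach zero at infinity: ½mv²_min + U = 0, so ½mv²_min = −U = |kQq|/r.
|U| = |kQq|/r = (8.99×10⁹ N·m²/C²)(4.11×10⁻⁶)(8.47×10⁻⁶)/(0.347) = 0.902 J.

0.902 J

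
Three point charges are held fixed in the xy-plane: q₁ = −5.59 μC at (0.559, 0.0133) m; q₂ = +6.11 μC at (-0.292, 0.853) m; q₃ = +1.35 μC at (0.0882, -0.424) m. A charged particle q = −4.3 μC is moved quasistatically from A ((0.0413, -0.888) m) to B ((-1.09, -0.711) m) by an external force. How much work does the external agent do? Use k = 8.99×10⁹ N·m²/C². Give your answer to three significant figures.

-0.0203 J

For quasistatic motion the external work equals the change in potential energy: W_ext = qΔV = q(V_B − V_A).
At A: distances to the source charges are 1.04 m, 1.77 m, 0.466 m; V_A = Σ kqᵢ/rᵢ = 8660 V.
At B: distances to the source charges are 1.80 m, 1.76 m, 1.21 m; V_B = Σ kqᵢ/rᵢ = 1.34×10⁴ V.
ΔV = V_B − V_A = 4730 V.
W_ext = qΔV = (-4.30×10⁻⁶ C)(4730 V) = -0.0203 J.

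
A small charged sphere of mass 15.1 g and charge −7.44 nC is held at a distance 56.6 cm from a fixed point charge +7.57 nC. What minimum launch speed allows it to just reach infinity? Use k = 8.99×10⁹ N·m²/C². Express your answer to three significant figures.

To just escape, total mechanical energy must reach zero at infinity: ½mv²_min + U = 0, so ½mv²_min = −U = |kQq|/r.
|U| = |kQq|/r = (8.99×10⁹ N·m²/C²)(7.57×10⁻⁹)(7.44×10⁻⁹)/(0.566) = 8.95×10⁻⁷ J.
v_min = √(2|U|/m) = √(2·8.95×10⁻⁷/0.0151) = 0.0109 m/s.

0.0109 m/s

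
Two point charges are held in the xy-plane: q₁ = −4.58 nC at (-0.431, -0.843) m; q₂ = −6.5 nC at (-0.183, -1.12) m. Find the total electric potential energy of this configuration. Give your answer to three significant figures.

The assembly work is the sum of pairwise potential energies, U = Σ_{i<j} kqᵢqⱼ/rᵢⱼ.
Pair separations: r₁₂ = 0.372 m.
U = (7.20×10⁻⁷) = 7.20×10⁻⁷ J.

7.20×10⁻⁷ J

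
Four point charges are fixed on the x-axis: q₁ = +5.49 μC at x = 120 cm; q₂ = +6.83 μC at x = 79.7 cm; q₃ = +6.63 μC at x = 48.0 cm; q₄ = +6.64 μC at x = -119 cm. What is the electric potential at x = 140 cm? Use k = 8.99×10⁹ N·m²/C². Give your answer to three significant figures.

Electric potential is a scalar, so the contributions from each charge add algebraically: V = Σ kqᵢ/rᵢ.
Distances from the field point to each charge: r₁ = 0.200 m, r₂ = 0.603 m, r₃ = 0.920 m, r₄ = 2.59 m.
V = k[(5.49×10⁻⁶)/(0.200) + (6.83×10⁻⁶)/(0.603) + (6.63×10⁻⁶)/(0.920) + (6.64×10⁻⁶)/(2.59)] = 4.36×10⁵ V.

4.36×10⁵ V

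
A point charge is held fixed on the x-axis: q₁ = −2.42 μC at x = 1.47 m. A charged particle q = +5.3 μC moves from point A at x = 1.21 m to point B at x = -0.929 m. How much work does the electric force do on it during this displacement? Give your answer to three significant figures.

-0.395 J

The work done by the electric force is W_field = −ΔU = −q(V_B − V_A) = q(V_A − V_B).
At A: distance to the source charge is 0.260 m; V_A = kq₁/r = -8.37×10⁴ V.
At B: distance to the source charge is 2.40 m; V_B = kq₁/r = -9070 V.
ΔV = V_B − V_A = 7.46×10⁴ V.
W_field = −qΔV = −(5.30×10⁻⁶ C)(7.46×10⁴ V) = -0.395 J.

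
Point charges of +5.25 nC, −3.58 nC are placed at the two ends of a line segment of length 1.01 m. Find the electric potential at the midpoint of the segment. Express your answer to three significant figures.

29.7 V

Electric potential is a scalar, so the contributions from each charge add algebraically: V = Σ kqᵢ/rᵢ.
Each charge is 0.505 m from the midpoint.
V = k[(5.25×10⁻⁹)/(0.505) + (-3.58×10⁻⁹)/(0.505)] = 29.7 V.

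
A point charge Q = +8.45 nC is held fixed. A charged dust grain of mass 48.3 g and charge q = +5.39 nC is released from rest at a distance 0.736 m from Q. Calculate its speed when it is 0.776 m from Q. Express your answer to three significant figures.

1.09×10⁻³ m/s

Only the electrostatic force acts, so mechanical energy is conserved: ½mv² = U₁ − U₂ = kQq(1/r₁ − 1/r₂).
U₁ − U₂ = (8.99×10⁹ N·m²/C²)(8.45×10⁻⁹ C)(5.39×10⁻⁹ C)(1/0.736 − 1/0.776) = 2.87×10⁻⁸ J.
v = √(2·2.87×10⁻⁸/0.0483) = 1.09×10⁻³ m/s.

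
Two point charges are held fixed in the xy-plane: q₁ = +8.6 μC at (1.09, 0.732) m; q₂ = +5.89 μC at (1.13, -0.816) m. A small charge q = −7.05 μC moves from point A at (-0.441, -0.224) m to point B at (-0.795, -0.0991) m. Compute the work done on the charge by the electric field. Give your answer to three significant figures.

-0.0780 J

The work done by the electric force is W_field = −ΔU = −q(V_B − V_A) = q(V_A − V_B).
At A: distances to the source charges are 1.80 m, 1.68 m; V_A = Σ kqᵢ/rᵢ = 7.44×10⁴ V.
At B: distances to the source charges are 2.06 m, 2.05 m; V_B = Σ kqᵢ/rᵢ = 6.33×10⁴ V.
ΔV = V_B − V_A = -1.11×10⁴ V.
W_field = −qΔV = −(-7.05×10⁻⁶ C)(-1.11×10⁴ V) = -0.0780 J.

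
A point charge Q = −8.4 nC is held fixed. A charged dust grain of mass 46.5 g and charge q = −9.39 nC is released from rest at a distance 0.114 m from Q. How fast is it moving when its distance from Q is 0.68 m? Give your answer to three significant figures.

Only the electrostatic force acts, so mechanical energy is conserved: ½mv² = U₁ − U₂ = kQq(1/r₁ − 1/r₂).
U₁ − U₂ = (8.99×10⁹ N·m²/C²)(-8.40×10⁻⁹ C)(-9.39×10⁻⁹ C)(1/0.114 − 1/0.680) = 5.18×10⁻⁶ J.
v = √(2·5.18×10⁻⁶/0.0465) = 0.0149 m/s.

0.0149 m/s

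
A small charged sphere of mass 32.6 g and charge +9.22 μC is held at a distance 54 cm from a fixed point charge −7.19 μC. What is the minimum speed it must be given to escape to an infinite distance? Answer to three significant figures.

To just escape, total mechanical energy must reach zero at infinity: ½mv²_min + U = 0, so ½mv²_min = −U = |kQq|/r.
|U| = |kQq|/r = (8.99×10⁹ N·m²/C²)(7.19×10⁻⁶)(9.22×10⁻⁶)/(0.540) = 1.10 J.
v_min = √(2|U|/m) = √(2·1.10/0.0326) = 8.23 m/s.

8.23 m/s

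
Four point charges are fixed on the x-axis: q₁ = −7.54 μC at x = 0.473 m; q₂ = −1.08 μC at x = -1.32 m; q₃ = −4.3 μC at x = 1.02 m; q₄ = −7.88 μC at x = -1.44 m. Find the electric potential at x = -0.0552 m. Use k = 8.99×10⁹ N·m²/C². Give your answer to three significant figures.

The total potential is the scalar sum of each charge's contribution, V = Σ kqᵢ/rᵢ.
Distances from the field point to each charge: r₁ = 0.528 m, r₂ = 1.26 m, r₃ = 1.08 m, r₄ = 1.38 m.
V = k[(-7.54×10⁻⁶)/(0.528) + (-1.08×10⁻⁶)/(1.26) + (-4.30×10⁻⁶)/(1.08) + (-7.88×10⁻⁶)/(1.38)] = -2.23×10⁵ V.

-2.23×10⁵ V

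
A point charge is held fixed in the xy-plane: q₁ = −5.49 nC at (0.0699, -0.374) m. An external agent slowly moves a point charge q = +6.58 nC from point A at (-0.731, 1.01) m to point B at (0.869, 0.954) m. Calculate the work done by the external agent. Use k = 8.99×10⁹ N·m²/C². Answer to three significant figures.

-6.44×10⁻⁹ J

For quasistatic motion the external work equals the change in potential energy: W_ext = qΔV = q(V_B − V_A).
At A: distance to the source charge is 1.60 m; V_A = kq₁/r = -30.9 V.
At B: distance to the source charge is 1.55 m; V_B = kq₁/r = -31.8 V.
ΔV = V_B − V_A = -0.979 V.
W_ext = qΔV = (6.58×10⁻⁹ C)(-0.979 V) = -6.44×10⁻⁹ J.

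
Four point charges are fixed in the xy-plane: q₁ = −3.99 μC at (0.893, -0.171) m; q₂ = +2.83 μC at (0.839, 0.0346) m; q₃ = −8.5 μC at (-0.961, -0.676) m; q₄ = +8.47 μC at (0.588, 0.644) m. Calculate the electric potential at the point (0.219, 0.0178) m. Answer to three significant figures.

Electric potential is a scalar, so the contributions from each charge add algebraically: V = Σ kqᵢ/rᵢ.
Distances from the field point to each charge: r₁ = 0.700 m, r₂ = 0.620 m, r₃ = 1.37 m, r₄ = 0.727 m.
V = k[(-3.99×10⁻⁶)/(0.700) + (2.83×10⁻⁶)/(0.620) + (-8.50×10⁻⁶)/(1.37) + (8.47×10⁻⁶)/(0.727)] = 3.87×10⁴ V.

3.87×10⁴ V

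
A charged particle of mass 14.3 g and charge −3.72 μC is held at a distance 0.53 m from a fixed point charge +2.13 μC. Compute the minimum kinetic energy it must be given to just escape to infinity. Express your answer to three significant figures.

To just escape, total mechanical energy must reach zero at infinity: ½mv²_min + U = 0, so ½mv²_min = −U = |kQq|/r.
|U| = |kQq|/r = (8.99×10⁹ N·m²/C²)(2.13×10⁻⁶)(3.72×10⁻⁶)/(0.530) = 0.134 J.

0.134 J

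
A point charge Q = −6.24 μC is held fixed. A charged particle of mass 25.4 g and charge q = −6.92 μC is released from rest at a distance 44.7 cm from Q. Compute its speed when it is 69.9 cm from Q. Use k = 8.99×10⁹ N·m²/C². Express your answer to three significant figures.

4.97 m/s

Only the electrostatic force acts, so mechanical energy is conserved: ½mv² = U₁ − U₂ = kQq(1/r₁ − 1/r₂).
U₁ − U₂ = (8.99×10⁹ N·m²/C²)(-6.24×10⁻⁶ C)(-6.92×10⁻⁶ C)(1/0.447 − 1/0.699) = 0.313 J.
v = √(2·0.313/0.0254) = 4.97 m/s.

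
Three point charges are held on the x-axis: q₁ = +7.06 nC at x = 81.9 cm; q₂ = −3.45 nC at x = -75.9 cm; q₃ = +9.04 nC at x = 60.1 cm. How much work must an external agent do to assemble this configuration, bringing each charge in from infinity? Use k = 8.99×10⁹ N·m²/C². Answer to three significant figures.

2.29×10⁻⁶ J

The assembly work is the sum of pairwise potential energies, U = Σ_{i<j} kqᵢqⱼ/rᵢⱼ.
Pair separations: r₁₂ = 1.58 m, r₁₃ = 0.218 m, r₂₃ = 1.36 m.
U = (-1.39×10⁻⁷) + (2.63×10⁻⁶) + (-2.06×10⁻⁷) = 2.29×10⁻⁶ J.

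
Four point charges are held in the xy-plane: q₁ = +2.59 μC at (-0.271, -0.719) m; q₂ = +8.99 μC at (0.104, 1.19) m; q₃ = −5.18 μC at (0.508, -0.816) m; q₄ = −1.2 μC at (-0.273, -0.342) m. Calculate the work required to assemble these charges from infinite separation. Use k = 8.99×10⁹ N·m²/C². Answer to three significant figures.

-0.325 J

The assembly work is the sum of pairwise potential energies, U = Σ_{i<j} kqᵢqⱼ/rᵢⱼ.
Pair separations: r₁₂ = 1.95 m, r₁₃ = 0.785 m, r₁₄ = 0.377 m, r₂₃ = 2.05 m, r₂₄ = 1.58 m, r₃₄ = 0.914 m.
Summing all 6 pair terms gives U = -0.325 J.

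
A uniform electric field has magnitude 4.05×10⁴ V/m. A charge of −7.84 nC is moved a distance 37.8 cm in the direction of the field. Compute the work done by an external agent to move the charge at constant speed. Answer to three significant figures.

1.20×10⁻⁴ J

The potential change for a displacement 37.8 cm in the direction of the field is ΔV = −Ed = -1.53×10⁴ V.
W_ext = qΔV = 1.20×10⁻⁴ J.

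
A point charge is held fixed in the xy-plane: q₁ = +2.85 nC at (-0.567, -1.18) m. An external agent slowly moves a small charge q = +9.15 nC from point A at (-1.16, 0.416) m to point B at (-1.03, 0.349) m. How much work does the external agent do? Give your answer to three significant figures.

9.05×10⁻⁹ J

For quasistatic motion the external work equals the change in potential energy: W_ext = qΔV = q(V_B − V_A).
At A: distance to the source charge is 1.70 m; V_A = kq₁/r = 15.0 V.
At B: distance to the source charge is 1.60 m; V_B = kq₁/r = 16.0 V.
ΔV = V_B − V_A = 0.989 V.
W_ext = qΔV = (9.15×10⁻⁹ C)(0.989 V) = 9.05×10⁻⁹ J.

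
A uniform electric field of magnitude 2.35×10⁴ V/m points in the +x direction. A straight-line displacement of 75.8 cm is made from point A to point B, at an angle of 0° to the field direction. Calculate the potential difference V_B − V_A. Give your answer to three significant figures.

-1.78×10⁴ V

Only the component of displacement along E changes the potential: ΔV = −E·d·cosθ.
ΔV = −(2.35×10⁴ V/m)(0.758 m)cos0° = -1.78×10⁴ V.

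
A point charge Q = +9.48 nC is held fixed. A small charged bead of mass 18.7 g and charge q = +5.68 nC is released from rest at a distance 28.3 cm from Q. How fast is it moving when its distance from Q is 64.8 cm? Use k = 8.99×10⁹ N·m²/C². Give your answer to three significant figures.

Only the electrostatic force acts, so mechanical energy is conserved: ½mv² = U₁ − U₂ = kQq(1/r₁ − 1/r₂).
U₁ − U₂ = (8.99×10⁹ N·m²/C²)(9.48×10⁻⁹ C)(5.68×10⁻⁹ C)(1/0.283 − 1/0.648) = 9.63×10⁻⁷ J.
v = √(2·9.63×10⁻⁷/0.0187) = 0.0102 m/s.

0.0102 m/s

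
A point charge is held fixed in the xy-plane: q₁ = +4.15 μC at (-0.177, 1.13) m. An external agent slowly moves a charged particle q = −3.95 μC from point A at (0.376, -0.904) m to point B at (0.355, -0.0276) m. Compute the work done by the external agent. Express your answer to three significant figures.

-0.0458 J

For quasistatic motion the external work equals the change in potential energy: W_ext = qΔV = q(V_B − V_A).
At A: distance to the source charge is 2.11 m; V_A = kq₁/r = 1.77×10⁴ V.
At B: distance to the source charge is 1.27 m; V_B = kq₁/r = 2.93×10⁴ V.
ΔV = V_B − V_A = 1.16×10⁴ V.
W_ext = qΔV = (-3.95×10⁻⁶ C)(1.16×10⁴ V) = -0.0458 J.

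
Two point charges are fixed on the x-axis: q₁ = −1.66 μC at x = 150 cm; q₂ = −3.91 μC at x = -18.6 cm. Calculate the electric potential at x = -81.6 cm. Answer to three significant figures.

-6.22×10⁴ V

Electric potential is a scalar, so the contributions from each charge add algebraically: V = Σ kqᵢ/rᵢ.
Distances from the field point to each charge: r₁ = 2.32 m, r₂ = 0.630 m.
V = k[(-1.66×10⁻⁶)/(2.32) + (-3.91×10⁻⁶)/(0.630)] = -6.22×10⁴ V.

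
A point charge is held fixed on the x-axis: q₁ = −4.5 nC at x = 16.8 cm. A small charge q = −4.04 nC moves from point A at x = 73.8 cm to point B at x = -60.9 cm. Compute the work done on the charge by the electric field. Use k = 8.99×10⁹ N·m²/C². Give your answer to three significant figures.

The work done by the electric force is W_field = −ΔU = −q(V_B − V_A) = q(V_A − V_B).
At A: distance to the source charge is 0.570 m; V_A = kq₁/r = -71.0 V.
At B: distance to the source charge is 0.777 m; V_B = kq₁/r = -52.1 V.
ΔV = V_B − V_A = 18.9 V.
W_field = −qΔV = −(-4.04×10⁻⁹ C)(18.9 V) = 7.64×10⁻⁸ J.

7.64×10⁻⁸ J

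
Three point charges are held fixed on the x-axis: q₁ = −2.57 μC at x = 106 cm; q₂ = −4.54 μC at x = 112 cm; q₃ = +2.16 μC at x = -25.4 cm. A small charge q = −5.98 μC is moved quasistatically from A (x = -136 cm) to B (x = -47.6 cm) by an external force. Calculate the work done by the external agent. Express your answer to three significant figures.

-0.331 J

For quasistatic motion the external work equals the change in potential energy: W_ext = qΔV = q(V_B − V_A).
At A: distances to the source charges are 2.42 m, 2.48 m, 1.11 m; V_A = Σ kqᵢ/rᵢ = -8450 V.
At B: distances to the source charges are 1.54 m, 1.60 m, 0.222 m; V_B = Σ kqᵢ/rᵢ = 4.69×10⁴ V.
ΔV = V_B − V_A = 5.53×10⁴ V.
W_ext = qΔV = (-5.98×10⁻⁶ C)(5.53×10⁴ V) = -0.331 J.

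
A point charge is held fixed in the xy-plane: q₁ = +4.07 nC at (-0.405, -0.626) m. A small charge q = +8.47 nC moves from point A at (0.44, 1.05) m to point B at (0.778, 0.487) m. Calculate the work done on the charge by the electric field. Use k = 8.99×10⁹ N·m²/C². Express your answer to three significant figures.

-2.57×10⁻⁸ J

The work done by the electric force is W_field = −ΔU = −q(V_B − V_A) = q(V_A − V_B).
At A: distance to the source charge is 1.88 m; V_A = kq₁/r = 19.5 V.
At B: distance to the source charge is 1.62 m; V_B = kq₁/r = 22.5 V.
ΔV = V_B − V_A = 3.03 V.
W_field = −qΔV = −(8.47×10⁻⁹ C)(3.03 V) = -2.57×10⁻⁸ J.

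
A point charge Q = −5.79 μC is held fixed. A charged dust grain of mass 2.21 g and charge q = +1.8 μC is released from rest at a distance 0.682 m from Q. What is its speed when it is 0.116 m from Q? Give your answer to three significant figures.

24.6 m/s

Only the electrostatic force acts, so mechanical energy is conserved: ½mv² = U₁ − U₂ = kQq(1/r₁ − 1/r₂).
U₁ − U₂ = (8.99×10⁹ N·m²/C²)(-5.79×10⁻⁶ C)(1.80×10⁻⁶ C)(1/0.682 − 1/0.116) = 0.670 J.
v = √(2·0.670/2.21×10⁻³) = 24.6 m/s.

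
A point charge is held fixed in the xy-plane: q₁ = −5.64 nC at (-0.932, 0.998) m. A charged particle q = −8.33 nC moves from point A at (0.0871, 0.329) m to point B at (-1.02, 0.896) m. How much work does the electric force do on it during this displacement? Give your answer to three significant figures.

-2.79×10⁻⁶ J

The work done by the electric force is W_field = −ΔU = −q(V_B − V_A) = q(V_A − V_B).
At A: distance to the source charge is 1.22 m; V_A = kq₁/r = -41.6 V.
At B: distance to the source charge is 0.135 m; V_B = kq₁/r = -376 V.
ΔV = V_B − V_A = -335 V.
W_field = −qΔV = −(-8.33×10⁻⁹ C)(-335 V) = -2.79×10⁻⁶ J.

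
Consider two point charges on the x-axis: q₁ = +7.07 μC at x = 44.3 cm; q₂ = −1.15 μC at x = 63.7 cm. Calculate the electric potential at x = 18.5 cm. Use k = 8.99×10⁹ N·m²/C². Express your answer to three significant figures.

The total potential is the scalar sum of each charge's contribution, V = Σ kqᵢ/rᵢ.
Distances from the field point to each charge: r₁ = 0.258 m, r₂ = 0.452 m.
V = k[(7.07×10⁻⁶)/(0.258) + (-1.15×10⁻⁶)/(0.452)] = 2.23×10⁵ V.

2.23×10⁵ V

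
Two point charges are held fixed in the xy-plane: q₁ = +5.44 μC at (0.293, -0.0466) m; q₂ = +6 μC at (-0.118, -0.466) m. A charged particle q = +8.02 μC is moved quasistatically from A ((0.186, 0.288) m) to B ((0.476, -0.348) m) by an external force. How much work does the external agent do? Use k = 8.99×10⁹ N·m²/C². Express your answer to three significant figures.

0.178 J

For quasistatic motion the external work equals the change in potential energy: W_ext = qΔV = q(V_B − V_A).
At A: distances to the source charges are 0.351 m, 0.813 m; V_A = Σ kqᵢ/rᵢ = 2.06×10⁵ V.
At B: distances to the source charges are 0.353 m, 0.606 m; V_B = Σ kqᵢ/rᵢ = 2.28×10⁵ V.
ΔV = V_B − V_A = 2.22×10⁴ V.
W_ext = qΔV = (8.02×10⁻⁶ C)(2.22×10⁴ V) = 0.178 J.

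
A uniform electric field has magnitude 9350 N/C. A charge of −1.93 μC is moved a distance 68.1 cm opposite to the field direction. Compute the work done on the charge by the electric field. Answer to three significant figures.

The potential change for a displacement 68.1 cm opposite to the field direction is ΔV = +Ed = 6370 V.
W_field = −qΔV = 0.0123 J.

0.0123 J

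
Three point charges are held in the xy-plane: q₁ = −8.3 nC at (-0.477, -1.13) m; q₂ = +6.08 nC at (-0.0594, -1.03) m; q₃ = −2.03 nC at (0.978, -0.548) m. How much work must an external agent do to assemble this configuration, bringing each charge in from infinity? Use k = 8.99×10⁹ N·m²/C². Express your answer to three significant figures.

The work to assemble the configuration equals its total potential energy, U = Σ kqᵢqⱼ/rᵢⱼ over all pairs.
Pair separations: r₁₂ = 0.429 m, r₁₃ = 1.57 m, r₂₃ = 1.14 m.
U = (-1.06×10⁻⁶) + (9.67×10⁻⁸) + (-9.70×10⁻⁸) = -1.06×10⁻⁶ J.

-1.06×10⁻⁶ J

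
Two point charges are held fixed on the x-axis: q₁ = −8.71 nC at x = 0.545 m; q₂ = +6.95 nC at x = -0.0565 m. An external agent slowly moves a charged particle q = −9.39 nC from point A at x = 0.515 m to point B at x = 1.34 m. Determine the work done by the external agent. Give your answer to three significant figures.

For quasistatic motion the external work equals the change in potential energy: W_ext = qΔV = q(V_B − V_A).
At A: distances to the source charges are 0.0300 m, 0.572 m; V_A = Σ kqᵢ/rᵢ = -2500 V.
At B: distances to the source charges are 0.795 m, 1.40 m; V_B = Σ kqᵢ/rᵢ = -53.8 V.
ΔV = V_B − V_A = 2450 V.
W_ext = qΔV = (-9.39×10⁻⁹ C)(2450 V) = -2.30×10⁻⁵ J.

-2.30×10⁻⁵ J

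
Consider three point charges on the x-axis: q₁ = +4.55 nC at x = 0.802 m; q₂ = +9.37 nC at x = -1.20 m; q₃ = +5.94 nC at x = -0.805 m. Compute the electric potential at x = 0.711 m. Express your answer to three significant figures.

Electric potential is a scalar, so the contributions from each charge add algebraically: V = Σ kqᵢ/rᵢ.
Distances from the field point to each charge: r₁ = 0.0910 m, r₂ = 1.91 m, r₃ = 1.52 m.
V = k[(4.55×10⁻⁹)/(0.0910) + (9.37×10⁻⁹)/(1.91) + (5.94×10⁻⁹)/(1.52)] = 529 V.

529 V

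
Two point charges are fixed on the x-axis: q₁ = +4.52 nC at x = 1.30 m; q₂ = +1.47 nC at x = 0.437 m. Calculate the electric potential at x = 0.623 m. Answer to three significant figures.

The total potential is the scalar sum of each charge's contribution, V = Σ kqᵢ/rᵢ.
Distances from the field point to each charge: r₁ = 0.677 m, r₂ = 0.186 m.
V = k[(4.52×10⁻⁹)/(0.677) + (1.47×10⁻⁹)/(0.186)] = 131 V.

131 V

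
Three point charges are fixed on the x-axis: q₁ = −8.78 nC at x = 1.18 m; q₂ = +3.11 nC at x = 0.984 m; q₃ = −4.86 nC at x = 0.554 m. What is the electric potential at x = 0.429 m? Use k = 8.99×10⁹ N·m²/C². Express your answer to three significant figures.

-404 V

Electric potential is a scalar, so the contributions from each charge add algebraically: V = Σ kqᵢ/rᵢ.
Distances from the field point to each charge: r₁ = 0.751 m, r₂ = 0.555 m, r₃ = 0.125 m.
V = k[(-8.78×10⁻⁹)/(0.751) + (3.11×10⁻⁹)/(0.555) + (-4.86×10⁻⁹)/(0.125)] = -404 V.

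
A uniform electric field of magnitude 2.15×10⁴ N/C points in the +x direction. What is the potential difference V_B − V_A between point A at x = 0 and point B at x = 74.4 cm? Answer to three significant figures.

-1.60×10⁴ V

In a uniform field, potential decreases in the direction of E: V_B − V_A = −E·Δx.
V_B − V_A = −(2.15×10⁴ V/m)(0.744 m) = -1.60×10⁴ V.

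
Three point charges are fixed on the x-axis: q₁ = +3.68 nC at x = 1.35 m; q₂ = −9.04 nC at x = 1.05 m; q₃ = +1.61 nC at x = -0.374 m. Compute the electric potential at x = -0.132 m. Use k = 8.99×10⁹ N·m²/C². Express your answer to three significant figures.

The total potential is the scalar sum of each charge's contribution, V = Σ kqᵢ/rᵢ.
Distances from the field point to each charge: r₁ = 1.48 m, r₂ = 1.18 m, r₃ = 0.242 m.
V = k[(3.68×10⁻⁹)/(1.48) + (-9.04×10⁻⁹)/(1.18) + (1.61×10⁻⁹)/(0.242)] = 13.4 V.

13.4 V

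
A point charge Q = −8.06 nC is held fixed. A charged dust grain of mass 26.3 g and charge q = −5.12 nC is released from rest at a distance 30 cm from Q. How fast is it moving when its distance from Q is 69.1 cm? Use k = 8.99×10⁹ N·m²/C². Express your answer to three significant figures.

Only the electrostatic force acts, so mechanical energy is conserved: ½mv² = U₁ − U₂ = kQq(1/r₁ − 1/r₂).
U₁ − U₂ = (8.99×10⁹ N·m²/C²)(-8.06×10⁻⁹ C)(-5.12×10⁻⁹ C)(1/0.300 − 1/0.691) = 7.00×10⁻⁷ J.
v = √(2·7.00×10⁻⁷/0.0263) = 7.29×10⁻³ m/s.

7.29×10⁻³ m/s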